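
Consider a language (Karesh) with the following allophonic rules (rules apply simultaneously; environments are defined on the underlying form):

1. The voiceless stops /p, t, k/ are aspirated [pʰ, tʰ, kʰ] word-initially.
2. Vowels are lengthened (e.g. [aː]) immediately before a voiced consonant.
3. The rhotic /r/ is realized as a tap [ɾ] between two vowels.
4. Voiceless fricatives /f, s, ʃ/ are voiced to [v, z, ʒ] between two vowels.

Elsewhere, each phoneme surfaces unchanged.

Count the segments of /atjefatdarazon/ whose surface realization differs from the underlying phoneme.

5

Segments that undergo a rule: /f/ → [v] (rule 4); /a/ → [aː] (rule 2); /r/ → [ɾ] (rule 3); /a/ → [aː] (rule 2); /o/ → [oː] (rule 2).
All other segments surface unchanged.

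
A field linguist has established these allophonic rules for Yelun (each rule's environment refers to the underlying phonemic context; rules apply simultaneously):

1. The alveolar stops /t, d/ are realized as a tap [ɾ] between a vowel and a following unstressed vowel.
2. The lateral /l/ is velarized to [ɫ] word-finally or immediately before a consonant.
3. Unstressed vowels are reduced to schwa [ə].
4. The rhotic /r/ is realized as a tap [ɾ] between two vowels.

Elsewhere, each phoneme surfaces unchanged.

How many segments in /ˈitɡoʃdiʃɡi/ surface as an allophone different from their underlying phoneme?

3

Segments that undergo a rule: /o/ → [ə] (rule 3); /i/ → [ə] (rule 3); /i/ → [ə] (rule 3).
All other segments surface unchanged.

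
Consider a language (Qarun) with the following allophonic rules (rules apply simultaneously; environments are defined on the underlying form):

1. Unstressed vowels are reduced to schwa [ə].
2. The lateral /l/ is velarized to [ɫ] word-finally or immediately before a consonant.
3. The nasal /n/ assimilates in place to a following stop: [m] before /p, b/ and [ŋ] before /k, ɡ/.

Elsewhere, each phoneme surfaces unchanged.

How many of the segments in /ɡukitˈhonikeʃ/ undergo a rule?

4

Segments that undergo a rule: /u/ → [ə] (rule 1); /i/ → [ə] (rule 1); /i/ → [ə] (rule 1); /e/ → [ə] (rule 1).
All other segments surface unchanged.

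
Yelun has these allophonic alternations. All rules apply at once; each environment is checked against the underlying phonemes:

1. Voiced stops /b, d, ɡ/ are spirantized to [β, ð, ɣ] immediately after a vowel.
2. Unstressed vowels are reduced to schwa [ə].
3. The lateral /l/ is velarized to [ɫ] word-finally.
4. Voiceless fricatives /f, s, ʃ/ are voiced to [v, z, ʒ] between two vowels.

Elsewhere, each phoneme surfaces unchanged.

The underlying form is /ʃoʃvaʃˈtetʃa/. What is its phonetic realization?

/ʃ/ — word-initial; rule 4 does not apply here → [ʃ].
Rule 2 applies to /o/ (between /ʃ/ and /ʃ/: in an unstressed syllable) → [ə].
/ʃ/ (between /o/ and /v/) fails the environment for rule 4, so it stays [ʃ].
/a/ — between /v/ and /ʃ/, in an unstressed syllable — surfaces as [ə] (rule 2).
/ʃ/ (between /a/ and /t/): rule 4 targets it, but not between two vowels → unchanged [ʃ].
/e/ — between /t/ and /t/; rule 2 does not apply here → [e].
/ʃ/ — between /t/ and /a/; rule 4 does not apply here → [ʃ].
Rule 2 applies to /a/ (word-final: in an unstressed syllable) → [ə].

[ʃəʃvəʃˈtetʃə]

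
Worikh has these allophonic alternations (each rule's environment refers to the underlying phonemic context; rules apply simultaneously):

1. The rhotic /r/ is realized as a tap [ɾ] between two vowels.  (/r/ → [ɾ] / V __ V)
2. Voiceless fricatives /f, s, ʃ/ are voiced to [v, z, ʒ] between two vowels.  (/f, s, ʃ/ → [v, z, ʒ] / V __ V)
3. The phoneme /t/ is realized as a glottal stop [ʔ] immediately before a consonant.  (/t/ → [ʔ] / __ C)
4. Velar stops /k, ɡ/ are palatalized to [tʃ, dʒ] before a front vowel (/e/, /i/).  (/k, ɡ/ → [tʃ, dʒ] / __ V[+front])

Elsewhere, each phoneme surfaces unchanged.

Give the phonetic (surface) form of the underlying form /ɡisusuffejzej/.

[dʒizuzuffejzej]

/ɡ/ (word-initial) occurs before a front vowel → [dʒ] by rule 4.
/i/ stays [i].
/s/ (between /i/ and /u/): between two vowels, so rule 2 applies → [z].
/u/ (between /s/ and /s/) is unaffected → [u].
/s/ — between /u/ and /u/, between two vowels — surfaces as [z] (rule 2).
/u/ — not in any rule's target class → [u].
/f/ — between /u/ and /f/; rule 2 does not apply here → [f].
/f/ (between /f/ and /e/): rule 2 targets it, but not between two vowels → unchanged [f].
/e/ (between /f/ and /j/): no rule targets it → [e].
/j/ (between /e/ and /z/): no rule targets it → [j].
/z/ (between /j/ and /e/): no rule targets it → [z].
/e/ stays [e].
/j/ — not in any rule's target class → [j].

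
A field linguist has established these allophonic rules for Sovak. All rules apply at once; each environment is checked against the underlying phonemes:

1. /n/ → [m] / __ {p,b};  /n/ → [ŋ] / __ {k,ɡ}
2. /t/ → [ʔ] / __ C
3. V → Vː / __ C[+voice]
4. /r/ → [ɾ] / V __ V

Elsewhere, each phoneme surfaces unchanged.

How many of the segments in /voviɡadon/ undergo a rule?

Segments that undergo a rule: /o/ → [oː] (rule 3); /i/ → [iː] (rule 3); /a/ → [aː] (rule 3); /o/ → [oː] (rule 3).
All other segments surface unchanged.

4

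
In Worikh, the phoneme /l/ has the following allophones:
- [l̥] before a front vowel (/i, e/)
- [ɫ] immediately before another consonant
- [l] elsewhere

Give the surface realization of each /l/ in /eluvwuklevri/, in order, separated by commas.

Occurrence 1 (position 2): no conditioning environment matches → elsewhere allophone [l].
Occurrence 2 (position 8): before a front vowel (/i, e/) → [l̥].

[l], [l̥]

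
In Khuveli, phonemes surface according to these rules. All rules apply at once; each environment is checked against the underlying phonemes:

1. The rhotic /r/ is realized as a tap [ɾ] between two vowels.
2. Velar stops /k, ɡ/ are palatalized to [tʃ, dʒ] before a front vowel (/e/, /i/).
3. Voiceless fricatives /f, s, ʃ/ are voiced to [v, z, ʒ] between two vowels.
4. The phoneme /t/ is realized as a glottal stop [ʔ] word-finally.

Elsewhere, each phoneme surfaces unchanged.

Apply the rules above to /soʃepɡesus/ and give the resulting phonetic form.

[soʒepdʒezus]

/s/ (word-initial) is in the target of rule 3 but the environment (between two vowels) is not met → [s].
/ʃ/ — between /o/ and /e/, between two vowels — surfaces as [ʒ] (rule 3).
/ɡ/ — between /p/ and /e/, before a front vowel — surfaces as [dʒ] (rule 2).
/s/ (between /e/ and /u/) occurs between two vowels → [z] by rule 3.
/s/ (word-final) fails the environment for rule 3, so it stays [s].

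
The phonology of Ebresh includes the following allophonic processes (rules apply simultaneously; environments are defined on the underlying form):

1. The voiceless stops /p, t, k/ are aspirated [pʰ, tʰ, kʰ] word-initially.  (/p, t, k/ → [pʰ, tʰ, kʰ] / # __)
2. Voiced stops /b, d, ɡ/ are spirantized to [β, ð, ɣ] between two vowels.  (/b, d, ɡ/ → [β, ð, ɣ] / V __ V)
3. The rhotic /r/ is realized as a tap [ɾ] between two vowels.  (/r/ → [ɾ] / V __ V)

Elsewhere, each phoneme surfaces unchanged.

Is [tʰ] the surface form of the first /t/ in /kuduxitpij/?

No

/t/ — between /i/ and /p/; rule 1 does not apply here → [t].
The actual realization is [t], not [tʰ].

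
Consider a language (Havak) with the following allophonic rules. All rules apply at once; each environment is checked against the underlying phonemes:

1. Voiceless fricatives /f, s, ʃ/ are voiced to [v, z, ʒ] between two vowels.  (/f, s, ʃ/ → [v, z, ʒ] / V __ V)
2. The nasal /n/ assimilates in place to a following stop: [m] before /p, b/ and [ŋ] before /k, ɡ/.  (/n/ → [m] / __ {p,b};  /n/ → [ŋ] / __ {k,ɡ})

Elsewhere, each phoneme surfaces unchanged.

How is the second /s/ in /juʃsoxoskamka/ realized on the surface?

/s/ (between /o/ and /k/): rule 1 targets it, but not between two vowels → unchanged [s].

[s]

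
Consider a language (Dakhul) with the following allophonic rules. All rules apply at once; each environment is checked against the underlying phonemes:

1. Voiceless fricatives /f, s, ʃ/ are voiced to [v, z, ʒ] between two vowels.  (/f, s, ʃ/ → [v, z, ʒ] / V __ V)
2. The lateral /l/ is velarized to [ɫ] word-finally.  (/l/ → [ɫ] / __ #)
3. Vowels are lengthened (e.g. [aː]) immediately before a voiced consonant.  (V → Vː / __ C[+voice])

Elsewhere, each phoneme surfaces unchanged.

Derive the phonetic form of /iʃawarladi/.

/i/ — word-initial; rule 3 does not apply here → [i].
/ʃ/ (between /i/ and /a/) occurs between two vowels → [ʒ] by rule 1.
/a/ meets the environment for rule 3 (before a voiced consonant) → [aː].
/w/ (between /a/ and /a/) is unaffected → [w].
/a/ (between /w/ and /r/) occurs before a voiced consonant → [aː] by rule 3.
/r/ stays [r].
/l/ (between /r/ and /a/): rule 2 targets it, but not word-finally → unchanged [l].
Rule 3 applies to /a/ (between /l/ and /d/: before a voiced consonant) → [aː].
/d/ — not in any rule's target class → [d].
/i/ (word-final) fails the environment for rule 3, so it stays [i].

[iʒaːwaːrlaːdi]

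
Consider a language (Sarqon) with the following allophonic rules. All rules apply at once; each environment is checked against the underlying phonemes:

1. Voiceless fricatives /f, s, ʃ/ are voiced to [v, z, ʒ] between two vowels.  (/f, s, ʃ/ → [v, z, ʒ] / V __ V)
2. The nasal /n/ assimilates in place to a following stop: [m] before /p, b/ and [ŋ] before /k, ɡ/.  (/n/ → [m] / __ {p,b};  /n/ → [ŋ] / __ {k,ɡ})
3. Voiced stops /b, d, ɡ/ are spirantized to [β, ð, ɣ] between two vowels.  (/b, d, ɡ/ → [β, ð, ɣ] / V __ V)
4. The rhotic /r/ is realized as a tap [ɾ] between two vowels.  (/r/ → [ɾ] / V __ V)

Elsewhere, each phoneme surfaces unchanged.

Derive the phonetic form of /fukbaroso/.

/f/ (word-initial) fails the environment for rule 1, so it stays [f].
/u/ (between /f/ and /k/): no rule targets it → [u].
/k/ (between /u/ and /b/): no rule targets it → [k].
/b/ (between /k/ and /a/) fails the environment for rule 3, so it stays [b].
/a/ stays [a].
/r/ meets the environment for rule 4 (between two vowels) → [ɾ].
/o/ (between /r/ and /s/): no rule targets it → [o].
/s/ — between /o/ and /o/, between two vowels — surfaces as [z] (rule 1).
/o/ (word-final): no rule targets it → [o].

[fukbaɾozo]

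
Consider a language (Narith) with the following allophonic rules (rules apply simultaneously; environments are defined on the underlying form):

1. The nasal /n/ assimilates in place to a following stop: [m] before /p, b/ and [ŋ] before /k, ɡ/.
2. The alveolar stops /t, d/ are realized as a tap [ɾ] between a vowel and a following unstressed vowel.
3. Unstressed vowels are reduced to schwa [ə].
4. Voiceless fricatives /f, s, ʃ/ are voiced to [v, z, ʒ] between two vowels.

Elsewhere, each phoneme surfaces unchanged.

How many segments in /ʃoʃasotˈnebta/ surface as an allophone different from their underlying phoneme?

Segments that undergo a rule: /o/ → [ə] (rule 3); /ʃ/ → [ʒ] (rule 4); /a/ → [ə] (rule 3); /s/ → [z] (rule 4); /o/ → [ə] (rule 3); /a/ → [ə] (rule 3).
All other segments surface unchanged.

6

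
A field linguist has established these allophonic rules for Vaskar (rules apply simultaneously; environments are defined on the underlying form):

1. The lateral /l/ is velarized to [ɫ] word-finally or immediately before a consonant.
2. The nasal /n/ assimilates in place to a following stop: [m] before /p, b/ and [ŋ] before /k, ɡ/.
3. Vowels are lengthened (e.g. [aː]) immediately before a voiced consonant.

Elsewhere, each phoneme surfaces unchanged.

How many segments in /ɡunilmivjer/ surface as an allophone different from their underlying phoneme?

Segments that undergo a rule: /u/ → [uː] (rule 3); /i/ → [iː] (rule 3); /l/ → [ɫ] (rule 1); /i/ → [iː] (rule 3); /e/ → [eː] (rule 3).
All other segments surface unchanged.

5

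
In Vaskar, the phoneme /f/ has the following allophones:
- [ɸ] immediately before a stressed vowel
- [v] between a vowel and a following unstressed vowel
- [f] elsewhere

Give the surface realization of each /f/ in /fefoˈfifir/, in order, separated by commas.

[f], [v], [ɸ], [v]

Occurrence 1 (position 1): no conditioning environment matches → elsewhere allophone [f].
Occurrence 2 (position 3): between a vowel and a following unstressed vowel → [v].
Occurrence 3 (position 5): immediately before a stressed vowel → [ɸ].
Occurrence 4 (position 7): between a vowel and a following unstressed vowel → [v].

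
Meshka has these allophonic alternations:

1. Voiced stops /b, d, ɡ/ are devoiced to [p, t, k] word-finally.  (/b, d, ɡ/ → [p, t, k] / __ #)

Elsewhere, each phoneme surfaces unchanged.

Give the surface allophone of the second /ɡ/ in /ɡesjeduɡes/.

[ɡ]

/ɡ/ (between /u/ and /e/): rule 1 targets it, but not word-finally → unchanged [ɡ].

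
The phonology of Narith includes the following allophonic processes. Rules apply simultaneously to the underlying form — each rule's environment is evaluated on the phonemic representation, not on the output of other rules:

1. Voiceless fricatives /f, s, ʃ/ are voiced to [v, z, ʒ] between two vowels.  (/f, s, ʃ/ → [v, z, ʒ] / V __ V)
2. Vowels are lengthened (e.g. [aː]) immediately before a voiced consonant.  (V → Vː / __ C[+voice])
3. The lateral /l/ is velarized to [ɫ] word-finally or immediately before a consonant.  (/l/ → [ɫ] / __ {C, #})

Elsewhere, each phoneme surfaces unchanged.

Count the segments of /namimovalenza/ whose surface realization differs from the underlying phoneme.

5

Segments that undergo a rule: /a/ → [aː] (rule 2); /i/ → [iː] (rule 2); /o/ → [oː] (rule 2); /a/ → [aː] (rule 2); /e/ → [eː] (rule 2).
All other segments surface unchanged.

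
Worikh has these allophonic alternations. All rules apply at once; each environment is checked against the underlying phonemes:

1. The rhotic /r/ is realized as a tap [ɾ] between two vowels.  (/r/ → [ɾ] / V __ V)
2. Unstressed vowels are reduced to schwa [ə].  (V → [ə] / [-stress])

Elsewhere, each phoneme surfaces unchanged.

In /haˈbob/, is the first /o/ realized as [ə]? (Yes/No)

No

/o/ (between /b/ and /b/) is in the target of rule 2 but the environment (in an unstressed syllable) is not met → [o].
The actual realization is [o], not [ə].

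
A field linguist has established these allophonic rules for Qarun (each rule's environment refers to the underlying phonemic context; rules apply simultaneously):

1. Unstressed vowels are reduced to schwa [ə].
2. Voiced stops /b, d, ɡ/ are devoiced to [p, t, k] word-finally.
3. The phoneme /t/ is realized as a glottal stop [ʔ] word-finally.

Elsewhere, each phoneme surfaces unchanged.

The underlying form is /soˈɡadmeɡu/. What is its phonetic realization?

[səˈɡadməɡə]

/s/ stays [s].
Rule 1 applies to /o/ (between /s/ and /ɡ/: in an unstressed syllable) → [ə].
/ɡ/ (between /o/ and /a/) fails the environment for rule 2, so it stays [ɡ].
/a/ (between /ɡ/ and /d/) fails the environment for rule 1, so it stays [a].
/d/ (between /a/ and /m/) is in the target of rule 2 but the environment (word-finally) is not met → [d].
/m/ (between /d/ and /e/): no rule targets it → [m].
Rule 1 applies to /e/ (between /m/ and /ɡ/: in an unstressed syllable) → [ə].
/ɡ/ (between /e/ and /u/) is in the target of rule 2 but the environment (word-finally) is not met → [ɡ].
/u/ (word-final) occurs in an unstressed syllable → [ə] by rule 1.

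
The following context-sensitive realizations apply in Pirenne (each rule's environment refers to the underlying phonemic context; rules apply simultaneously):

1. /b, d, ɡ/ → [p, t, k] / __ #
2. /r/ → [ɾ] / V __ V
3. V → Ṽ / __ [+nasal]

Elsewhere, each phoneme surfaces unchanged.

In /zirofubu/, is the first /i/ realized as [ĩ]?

/i/ (between /z/ and /r/): rule 3 targets it, but not before a nasal consonant → unchanged [i].
The actual realization is [i], not [ĩ].

No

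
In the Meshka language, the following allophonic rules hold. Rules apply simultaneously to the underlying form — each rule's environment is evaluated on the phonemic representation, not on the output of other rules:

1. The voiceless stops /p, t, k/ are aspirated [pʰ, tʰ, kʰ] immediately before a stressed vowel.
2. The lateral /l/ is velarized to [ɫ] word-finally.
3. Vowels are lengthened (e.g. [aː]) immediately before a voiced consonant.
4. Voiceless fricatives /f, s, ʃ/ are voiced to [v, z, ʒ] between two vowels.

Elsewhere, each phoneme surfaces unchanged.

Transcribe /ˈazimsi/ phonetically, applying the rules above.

/a/ — word-initial, before a voiced consonant — surfaces as [aː] (rule 3).
/z/ (between /a/ and /i/) is unaffected → [z].
Rule 3 applies to /i/ (between /z/ and /m/: before a voiced consonant) → [iː].
/m/ stays [m].
/s/ (between /m/ and /i/): rule 4 targets it, but not between two vowels → unchanged [s].
/i/ (word-final) fails the environment for rule 3, so it stays [i].

[ˈaːziːmsi]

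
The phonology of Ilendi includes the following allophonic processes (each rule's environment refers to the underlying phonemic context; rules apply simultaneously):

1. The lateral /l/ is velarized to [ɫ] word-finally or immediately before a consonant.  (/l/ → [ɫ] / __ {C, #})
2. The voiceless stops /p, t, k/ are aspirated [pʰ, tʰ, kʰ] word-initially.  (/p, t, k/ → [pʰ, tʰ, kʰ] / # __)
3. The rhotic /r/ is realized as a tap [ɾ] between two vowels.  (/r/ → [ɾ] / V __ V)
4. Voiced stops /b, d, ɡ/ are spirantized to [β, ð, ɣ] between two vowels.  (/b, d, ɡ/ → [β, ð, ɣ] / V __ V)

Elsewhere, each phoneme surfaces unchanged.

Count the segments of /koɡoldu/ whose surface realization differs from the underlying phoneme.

Segments that undergo a rule: /k/ → [kʰ] (rule 2); /ɡ/ → [ɣ] (rule 4); /l/ → [ɫ] (rule 1).
All other segments surface unchanged.

3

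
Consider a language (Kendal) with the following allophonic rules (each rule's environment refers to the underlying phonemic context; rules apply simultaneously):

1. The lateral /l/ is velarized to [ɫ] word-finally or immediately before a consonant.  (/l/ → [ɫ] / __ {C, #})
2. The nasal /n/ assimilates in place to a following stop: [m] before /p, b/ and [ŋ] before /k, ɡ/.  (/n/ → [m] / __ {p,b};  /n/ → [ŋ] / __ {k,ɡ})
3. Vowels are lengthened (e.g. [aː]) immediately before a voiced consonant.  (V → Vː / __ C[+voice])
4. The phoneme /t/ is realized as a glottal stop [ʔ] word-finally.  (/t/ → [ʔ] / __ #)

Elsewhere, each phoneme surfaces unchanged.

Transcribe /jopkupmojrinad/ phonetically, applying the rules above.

/j/ (word-initial) is unaffected → [j].
/o/ (between /j/ and /p/): rule 3 targets it, but not before a voiced consonant → unchanged [o].
/p/ (between /o/ and /k/): no rule targets it → [p].
/k/ (between /p/ and /u/) is unaffected → [k].
/u/ (between /k/ and /p/): rule 3 targets it, but not before a voiced consonant → unchanged [u].
/p/ (between /u/ and /m/): no rule targets it → [p].
/m/ — not in any rule's target class → [m].
/o/ — between /m/ and /j/, before a voiced consonant — surfaces as [oː] (rule 3).
/j/ — not in any rule's target class → [j].
/r/ stays [r].
/i/ meets the environment for rule 3 (before a voiced consonant) → [iː].
/n/ — between /i/ and /a/; rule 2 does not apply here → [n].
/a/ meets the environment for rule 3 (before a voiced consonant) → [aː].
/d/ — not in any rule's target class → [d].

[jopkupmoːjriːnaːd]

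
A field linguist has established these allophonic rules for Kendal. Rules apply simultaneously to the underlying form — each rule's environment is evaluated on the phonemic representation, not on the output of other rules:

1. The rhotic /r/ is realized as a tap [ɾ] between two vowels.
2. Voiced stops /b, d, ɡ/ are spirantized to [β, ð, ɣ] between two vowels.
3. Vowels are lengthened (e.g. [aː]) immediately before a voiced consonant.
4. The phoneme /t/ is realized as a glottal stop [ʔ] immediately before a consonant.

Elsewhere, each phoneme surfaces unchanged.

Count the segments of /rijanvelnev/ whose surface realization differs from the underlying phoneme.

4

Segments that undergo a rule: /i/ → [iː] (rule 3); /a/ → [aː] (rule 3); /e/ → [eː] (rule 3); /e/ → [eː] (rule 3).
All other segments surface unchanged.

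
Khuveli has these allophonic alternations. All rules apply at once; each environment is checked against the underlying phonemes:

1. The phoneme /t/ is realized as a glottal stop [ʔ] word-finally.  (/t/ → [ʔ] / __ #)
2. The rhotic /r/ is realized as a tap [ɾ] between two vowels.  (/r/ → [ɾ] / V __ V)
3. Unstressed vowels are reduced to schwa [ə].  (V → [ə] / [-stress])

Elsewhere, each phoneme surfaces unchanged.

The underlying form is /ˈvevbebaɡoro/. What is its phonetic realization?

/v/ stays [v].
/e/ (between /v/ and /v/) is in the target of rule 3 but the environment (in an unstressed syllable) is not met → [e].
/v/ (between /e/ and /b/): no rule targets it → [v].
/b/ (between /v/ and /e/) is unaffected → [b].
/e/ — between /b/ and /b/, in an unstressed syllable — surfaces as [ə] (rule 3).
/b/ (between /e/ and /a/): no rule targets it → [b].
/a/ (between /b/ and /ɡ/): in an unstressed syllable, so rule 3 applies → [ə].
/ɡ/ stays [ɡ].
/o/ — between /ɡ/ and /r/, in an unstressed syllable — surfaces as [ə] (rule 3).
/r/ (between /o/ and /o/) occurs between two vowels → [ɾ] by rule 2.
/o/ — word-final, in an unstressed syllable — surfaces as [ə] (rule 3).

[ˈvevbəbəɡəɾə]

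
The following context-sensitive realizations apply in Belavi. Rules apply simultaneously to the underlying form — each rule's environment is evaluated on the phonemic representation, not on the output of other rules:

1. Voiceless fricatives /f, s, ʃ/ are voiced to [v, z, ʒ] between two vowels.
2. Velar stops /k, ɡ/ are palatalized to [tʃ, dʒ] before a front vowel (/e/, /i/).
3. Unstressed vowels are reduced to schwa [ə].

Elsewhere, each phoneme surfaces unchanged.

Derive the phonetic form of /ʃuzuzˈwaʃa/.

[ʃəzəzˈwaʒə]

/ʃ/ — word-initial; rule 1 does not apply here → [ʃ].
/u/ (between /ʃ/ and /z/) occurs in an unstressed syllable → [ə] by rule 3.
/z/ stays [z].
/u/ — between /z/ and /z/, in an unstressed syllable — surfaces as [ə] (rule 3).
/z/ stays [z].
/w/ stays [w].
/a/ (between /w/ and /ʃ/): rule 3 targets it, but not in an unstressed syllable → unchanged [a].
/ʃ/ (between /a/ and /a/): between two vowels, so rule 1 applies → [ʒ].
/a/ — word-final, in an unstressed syllable — surfaces as [ə] (rule 3).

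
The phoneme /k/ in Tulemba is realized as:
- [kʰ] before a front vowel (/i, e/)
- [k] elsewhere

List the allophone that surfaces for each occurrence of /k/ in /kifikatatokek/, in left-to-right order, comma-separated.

Occurrence 1 (position 1): before a front vowel (/i, e/) → [kʰ].
Occurrence 2 (position 5): no conditioning environment matches → elsewhere allophone [k].
Occurrence 3 (position 11): before a front vowel (/i, e/) → [kʰ].
Occurrence 4 (position 13): no conditioning environment matches → elsewhere allophone [k].

[kʰ], [k], [kʰ], [k]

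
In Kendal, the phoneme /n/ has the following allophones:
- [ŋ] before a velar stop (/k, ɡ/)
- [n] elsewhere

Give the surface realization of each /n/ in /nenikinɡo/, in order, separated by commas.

Occurrence 1 (position 1): no conditioning environment matches → elsewhere allophone [n].
Occurrence 2 (position 3): no conditioning environment matches → elsewhere allophone [n].
Occurrence 3 (position 7): before a velar stop → [ŋ].

[n], [n], [ŋ]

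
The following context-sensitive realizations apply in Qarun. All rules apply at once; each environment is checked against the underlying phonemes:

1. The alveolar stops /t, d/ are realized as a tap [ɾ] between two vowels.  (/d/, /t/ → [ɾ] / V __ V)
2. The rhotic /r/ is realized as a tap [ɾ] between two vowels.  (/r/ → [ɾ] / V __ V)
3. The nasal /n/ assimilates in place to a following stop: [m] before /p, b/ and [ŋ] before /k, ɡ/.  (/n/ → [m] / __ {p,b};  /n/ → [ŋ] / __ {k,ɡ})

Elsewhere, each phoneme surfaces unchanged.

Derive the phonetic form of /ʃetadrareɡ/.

[ʃeɾadraɾeɡ]

/ʃ/ — not in any rule's target class → [ʃ].
/e/ — not in any rule's target class → [e].
/t/ (between /e/ and /a/) occurs between two vowels → [ɾ] by rule 1.
/a/ stays [a].
/d/ — between /a/ and /r/; rule 1 does not apply here → [d].
/r/ (between /d/ and /a/) fails the environment for rule 2, so it stays [r].
/a/ (between /r/ and /r/): no rule targets it → [a].
Rule 2 applies to /r/ (between /a/ and /e/: between two vowels) → [ɾ].
/e/ — not in any rule's target class → [e].
/ɡ/ (word-final): no rule targets it → [ɡ].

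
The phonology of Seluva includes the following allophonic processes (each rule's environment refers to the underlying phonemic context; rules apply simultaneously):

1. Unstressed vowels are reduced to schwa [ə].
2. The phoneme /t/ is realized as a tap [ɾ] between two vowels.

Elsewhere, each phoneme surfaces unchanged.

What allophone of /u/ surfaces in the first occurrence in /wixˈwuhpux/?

/u/ (between /w/ and /h/) is in the target of rule 1 but the environment (in an unstressed syllable) is not met → [u].

[u]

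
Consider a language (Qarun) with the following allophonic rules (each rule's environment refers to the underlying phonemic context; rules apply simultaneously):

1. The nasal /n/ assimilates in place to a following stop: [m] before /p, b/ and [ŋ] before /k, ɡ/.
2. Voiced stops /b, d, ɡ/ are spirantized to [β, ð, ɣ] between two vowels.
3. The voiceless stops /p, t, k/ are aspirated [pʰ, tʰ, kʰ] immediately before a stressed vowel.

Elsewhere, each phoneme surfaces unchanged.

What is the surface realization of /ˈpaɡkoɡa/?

/p/ meets the environment for rule 3 (immediately before a stressed vowel) → [pʰ].
/ɡ/ (between /a/ and /k/) is in the target of rule 2 but the environment (between two vowels) is not met → [ɡ].
/k/ (between /ɡ/ and /o/) is in the target of rule 3 but the environment (immediately before a stressed vowel) is not met → [k].
/ɡ/ (between /o/ and /a/): between two vowels, so rule 2 applies → [ɣ].

[ˈpʰaɡkoɣa]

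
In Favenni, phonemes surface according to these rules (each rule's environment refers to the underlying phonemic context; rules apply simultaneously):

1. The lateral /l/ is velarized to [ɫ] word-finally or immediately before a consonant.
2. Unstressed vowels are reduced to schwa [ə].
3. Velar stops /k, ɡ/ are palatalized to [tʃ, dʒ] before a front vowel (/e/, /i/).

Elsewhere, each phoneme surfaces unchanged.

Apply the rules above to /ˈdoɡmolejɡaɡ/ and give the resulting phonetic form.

/d/ (word-initial) is unaffected → [d].
/o/ — between /d/ and /ɡ/; rule 2 does not apply here → [o].
/ɡ/ (between /o/ and /m/): rule 3 targets it, but not before a front vowel → unchanged [ɡ].
/m/ stays [m].
/o/ (between /m/ and /l/): in an unstressed syllable, so rule 2 applies → [ə].
/l/ (between /o/ and /e/) is in the target of rule 1 but the environment (word-finally or immediately before a consonant) is not met → [l].
/e/ meets the environment for rule 2 (in an unstressed syllable) → [ə].
/j/ — not in any rule's target class → [j].
/ɡ/ (between /j/ and /a/) fails the environment for rule 3, so it stays [ɡ].
/a/ meets the environment for rule 2 (in an unstressed syllable) → [ə].
/ɡ/ — word-final; rule 3 does not apply here → [ɡ].

[ˈdoɡmələjɡəɡ]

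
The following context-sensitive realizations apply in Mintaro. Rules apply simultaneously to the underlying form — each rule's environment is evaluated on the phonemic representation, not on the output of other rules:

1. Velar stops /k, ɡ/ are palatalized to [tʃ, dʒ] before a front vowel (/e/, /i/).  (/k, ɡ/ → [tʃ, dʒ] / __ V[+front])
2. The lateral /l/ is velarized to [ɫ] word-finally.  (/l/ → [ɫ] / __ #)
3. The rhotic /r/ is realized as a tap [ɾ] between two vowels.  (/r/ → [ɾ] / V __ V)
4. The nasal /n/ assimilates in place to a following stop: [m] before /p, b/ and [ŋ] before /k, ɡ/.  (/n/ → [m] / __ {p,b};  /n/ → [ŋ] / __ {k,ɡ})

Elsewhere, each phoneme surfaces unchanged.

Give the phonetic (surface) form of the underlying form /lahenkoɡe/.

[laheŋkodʒe]

/l/ (word-initial) fails the environment for rule 2, so it stays [l].
/a/ (between /l/ and /h/): no rule targets it → [a].
/h/ (between /a/ and /e/): no rule targets it → [h].
/e/ stays [e].
/n/ (between /e/ and /k/): before a labial or velar stop, so rule 4 applies → [ŋ].
/k/ (between /n/ and /o/): rule 1 targets it, but not before a front vowel → unchanged [k].
/o/ (between /k/ and /ɡ/): no rule targets it → [o].
/ɡ/ meets the environment for rule 1 (before a front vowel) → [dʒ].
/e/ stays [e].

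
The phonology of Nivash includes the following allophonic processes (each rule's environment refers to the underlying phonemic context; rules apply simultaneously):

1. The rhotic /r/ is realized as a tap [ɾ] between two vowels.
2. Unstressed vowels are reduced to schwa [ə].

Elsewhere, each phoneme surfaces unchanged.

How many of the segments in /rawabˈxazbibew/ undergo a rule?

Segments that undergo a rule: /a/ → [ə] (rule 2); /a/ → [ə] (rule 2); /i/ → [ə] (rule 2); /e/ → [ə] (rule 2).
All other segments surface unchanged.

4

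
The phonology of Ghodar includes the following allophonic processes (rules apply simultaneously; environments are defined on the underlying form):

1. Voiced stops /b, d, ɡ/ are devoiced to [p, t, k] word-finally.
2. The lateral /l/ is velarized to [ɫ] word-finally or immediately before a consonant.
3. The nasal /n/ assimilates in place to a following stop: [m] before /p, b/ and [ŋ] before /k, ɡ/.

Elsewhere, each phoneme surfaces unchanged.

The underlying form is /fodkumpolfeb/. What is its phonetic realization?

/f/ (word-initial): no rule targets it → [f].
/o/ (between /f/ and /d/): no rule targets it → [o].
/d/ — between /o/ and /k/; rule 1 does not apply here → [d].
/k/ (between /d/ and /u/): no rule targets it → [k].
/u/ (between /k/ and /m/): no rule targets it → [u].
/m/ stays [m].
/p/ stays [p].
/o/ stays [o].
/l/ (between /o/ and /f/): word-finally or immediately before a consonant, so rule 2 applies → [ɫ].
/f/ — not in any rule's target class → [f].
/e/ (between /f/ and /b/) is unaffected → [e].
/b/ (word-final) occurs word-finally → [p] by rule 1.

[fodkumpoɫfep]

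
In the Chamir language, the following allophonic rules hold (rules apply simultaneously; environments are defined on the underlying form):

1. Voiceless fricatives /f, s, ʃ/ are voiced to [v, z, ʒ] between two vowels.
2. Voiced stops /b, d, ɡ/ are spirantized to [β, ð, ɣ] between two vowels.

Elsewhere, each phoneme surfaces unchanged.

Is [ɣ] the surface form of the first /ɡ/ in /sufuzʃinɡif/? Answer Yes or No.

No

/ɡ/ (between /n/ and /i/) fails the environment for rule 2, so it stays [ɡ].
The actual realization is [ɡ], not [ɣ].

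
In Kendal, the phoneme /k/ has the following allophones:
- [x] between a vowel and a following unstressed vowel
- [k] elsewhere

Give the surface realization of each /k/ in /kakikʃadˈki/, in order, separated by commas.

Occurrence 1 (position 1): no conditioning environment matches → elsewhere allophone [k].
Occurrence 2 (position 3): between a vowel and a following unstressed vowel → [x].
Occurrence 3 (position 5): no conditioning environment matches → elsewhere allophone [k].
Occurrence 4 (position 9): no conditioning environment matches → elsewhere allophone [k].

[k], [x], [k], [k]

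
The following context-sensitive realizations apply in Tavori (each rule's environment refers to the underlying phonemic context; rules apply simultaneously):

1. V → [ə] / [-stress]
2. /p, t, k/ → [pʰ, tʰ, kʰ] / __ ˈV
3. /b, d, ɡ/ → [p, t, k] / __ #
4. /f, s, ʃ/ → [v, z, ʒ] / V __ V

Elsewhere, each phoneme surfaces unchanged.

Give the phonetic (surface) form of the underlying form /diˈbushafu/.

/d/ (word-initial) is in the target of rule 3 but the environment (word-finally) is not met → [d].
/i/ (between /d/ and /b/) occurs in an unstressed syllable → [ə] by rule 1.
/b/ — between /i/ and /u/; rule 3 does not apply here → [b].
/u/ — between /b/ and /s/; rule 1 does not apply here → [u].
/s/ (between /u/ and /h/) fails the environment for rule 4, so it stays [s].
/a/ (between /h/ and /f/): in an unstressed syllable, so rule 1 applies → [ə].
/f/ (between /a/ and /u/): between two vowels, so rule 4 applies → [v].
/u/ (word-final): in an unstressed syllable, so rule 1 applies → [ə].

[dəˈbushəvə]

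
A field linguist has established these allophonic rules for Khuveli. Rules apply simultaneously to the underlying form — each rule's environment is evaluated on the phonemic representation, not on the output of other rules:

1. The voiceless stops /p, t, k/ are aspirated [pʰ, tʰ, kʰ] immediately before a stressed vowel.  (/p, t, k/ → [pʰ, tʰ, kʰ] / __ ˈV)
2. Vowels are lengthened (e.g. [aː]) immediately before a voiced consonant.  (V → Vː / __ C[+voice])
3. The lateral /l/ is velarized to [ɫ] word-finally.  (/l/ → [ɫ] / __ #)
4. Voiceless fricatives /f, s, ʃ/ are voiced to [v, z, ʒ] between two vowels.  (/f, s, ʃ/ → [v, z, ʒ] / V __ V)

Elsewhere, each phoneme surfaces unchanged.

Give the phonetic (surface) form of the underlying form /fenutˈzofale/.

[feːnutˈzovaːle]

/f/ (word-initial) fails the environment for rule 4, so it stays [f].
/e/ meets the environment for rule 2 (before a voiced consonant) → [eː].
/n/ (between /e/ and /u/) is unaffected → [n].
/u/ (between /n/ and /t/) is in the target of rule 2 but the environment (before a voiced consonant) is not met → [u].
/t/ (between /u/ and /z/) fails the environment for rule 1, so it stays [t].
/z/ (between /t/ and /o/): no rule targets it → [z].
/o/ (between /z/ and /f/) is in the target of rule 2 but the environment (before a voiced consonant) is not met → [o].
Rule 4 applies to /f/ (between /o/ and /a/: between two vowels) → [v].
/a/ meets the environment for rule 2 (before a voiced consonant) → [aː].
/l/ (between /a/ and /e/) fails the environment for rule 3, so it stays [l].
/e/ (word-final): rule 2 targets it, but not before a voiced consonant → unchanged [e].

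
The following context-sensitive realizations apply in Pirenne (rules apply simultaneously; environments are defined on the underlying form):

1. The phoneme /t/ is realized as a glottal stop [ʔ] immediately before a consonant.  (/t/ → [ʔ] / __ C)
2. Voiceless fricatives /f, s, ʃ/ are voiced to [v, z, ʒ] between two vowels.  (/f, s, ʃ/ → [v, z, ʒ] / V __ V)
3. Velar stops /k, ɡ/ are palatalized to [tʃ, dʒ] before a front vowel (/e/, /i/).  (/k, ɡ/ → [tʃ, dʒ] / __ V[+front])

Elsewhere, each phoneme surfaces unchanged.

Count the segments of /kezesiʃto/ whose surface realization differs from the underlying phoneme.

Segments that undergo a rule: /k/ → [tʃ] (rule 3); /s/ → [z] (rule 2).
All other segments surface unchanged.

2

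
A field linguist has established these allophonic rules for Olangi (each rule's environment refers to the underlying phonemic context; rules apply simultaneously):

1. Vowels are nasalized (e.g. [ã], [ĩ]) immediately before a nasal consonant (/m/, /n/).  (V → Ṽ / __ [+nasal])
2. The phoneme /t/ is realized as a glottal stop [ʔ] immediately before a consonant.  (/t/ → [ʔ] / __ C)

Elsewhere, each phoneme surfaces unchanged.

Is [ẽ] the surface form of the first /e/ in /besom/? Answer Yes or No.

/e/ — between /b/ and /s/; rule 1 does not apply here → [e].
The actual realization is [e], not [ẽ].

No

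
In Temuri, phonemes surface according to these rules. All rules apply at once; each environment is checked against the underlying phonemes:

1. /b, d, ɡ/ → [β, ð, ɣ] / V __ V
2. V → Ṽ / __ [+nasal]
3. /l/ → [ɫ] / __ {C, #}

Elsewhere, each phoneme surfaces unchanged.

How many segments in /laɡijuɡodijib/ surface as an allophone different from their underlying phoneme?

3

Segments that undergo a rule: /ɡ/ → [ɣ] (rule 1); /ɡ/ → [ɣ] (rule 1); /d/ → [ð] (rule 1).
All other segments surface unchanged.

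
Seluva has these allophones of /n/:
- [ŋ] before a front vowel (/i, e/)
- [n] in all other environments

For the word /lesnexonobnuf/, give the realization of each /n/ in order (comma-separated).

Occurrence 1 (position 4): before a front vowel (/i, e/) → [ŋ].
Occurrence 2 (position 8): no conditioning environment matches → elsewhere allophone [n].
Occurrence 3 (position 11): no conditioning environment matches → elsewhere allophone [n].

[ŋ], [n], [n]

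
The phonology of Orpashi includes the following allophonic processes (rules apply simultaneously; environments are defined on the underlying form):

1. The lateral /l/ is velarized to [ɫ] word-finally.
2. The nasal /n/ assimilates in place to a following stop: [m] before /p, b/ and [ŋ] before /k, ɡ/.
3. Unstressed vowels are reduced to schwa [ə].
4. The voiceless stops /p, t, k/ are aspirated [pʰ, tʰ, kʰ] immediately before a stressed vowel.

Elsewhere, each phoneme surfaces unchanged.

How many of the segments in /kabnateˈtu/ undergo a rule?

4

Segments that undergo a rule: /a/ → [ə] (rule 3); /a/ → [ə] (rule 3); /e/ → [ə] (rule 3); /t/ → [tʰ] (rule 4).
All other segments surface unchanged.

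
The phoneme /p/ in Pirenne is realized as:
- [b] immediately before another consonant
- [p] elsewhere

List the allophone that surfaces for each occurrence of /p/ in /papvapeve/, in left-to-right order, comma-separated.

Occurrence 1 (position 1): no conditioning environment matches → elsewhere allophone [p].
Occurrence 2 (position 3): immediately before another consonant → [b].
Occurrence 3 (position 6): no conditioning environment matches → elsewhere allophone [p].

[p], [b], [p]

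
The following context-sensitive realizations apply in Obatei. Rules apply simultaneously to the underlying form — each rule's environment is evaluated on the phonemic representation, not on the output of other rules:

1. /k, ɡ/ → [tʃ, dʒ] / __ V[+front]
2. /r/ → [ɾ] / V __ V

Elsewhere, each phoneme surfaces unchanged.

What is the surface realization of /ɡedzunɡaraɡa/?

Rule 1 applies to /ɡ/ (word-initial: before a front vowel) → [dʒ].
/e/ — not in any rule's target class → [e].
/d/ (between /e/ and /z/): no rule targets it → [d].
/z/ stays [z].
/u/ (between /z/ and /n/) is unaffected → [u].
/n/ (between /u/ and /ɡ/): no rule targets it → [n].
/ɡ/ — between /n/ and /a/; rule 1 does not apply here → [ɡ].
/a/ (between /ɡ/ and /r/): no rule targets it → [a].
/r/ — between /a/ and /a/, between two vowels — surfaces as [ɾ] (rule 2).
/a/ — not in any rule's target class → [a].
/ɡ/ (between /a/ and /a/) fails the environment for rule 1, so it stays [ɡ].
/a/ stays [a].

[dʒedzunɡaɾaɡa]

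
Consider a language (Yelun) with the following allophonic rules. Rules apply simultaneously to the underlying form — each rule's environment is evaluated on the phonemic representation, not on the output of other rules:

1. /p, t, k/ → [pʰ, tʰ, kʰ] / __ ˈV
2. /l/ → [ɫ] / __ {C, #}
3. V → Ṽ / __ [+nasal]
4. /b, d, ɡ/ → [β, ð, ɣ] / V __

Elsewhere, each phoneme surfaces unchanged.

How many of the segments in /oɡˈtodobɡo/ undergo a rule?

Segments that undergo a rule: /ɡ/ → [ɣ] (rule 4); /t/ → [tʰ] (rule 1); /d/ → [ð] (rule 4); /b/ → [β] (rule 4).
All other segments surface unchanged.

4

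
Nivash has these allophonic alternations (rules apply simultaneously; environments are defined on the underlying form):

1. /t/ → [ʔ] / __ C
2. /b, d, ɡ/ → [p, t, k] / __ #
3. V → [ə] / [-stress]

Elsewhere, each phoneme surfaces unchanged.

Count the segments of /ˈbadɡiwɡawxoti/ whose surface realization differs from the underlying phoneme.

Segments that undergo a rule: /i/ → [ə] (rule 3); /a/ → [ə] (rule 3); /o/ → [ə] (rule 3); /i/ → [ə] (rule 3).
All other segments surface unchanged.

4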